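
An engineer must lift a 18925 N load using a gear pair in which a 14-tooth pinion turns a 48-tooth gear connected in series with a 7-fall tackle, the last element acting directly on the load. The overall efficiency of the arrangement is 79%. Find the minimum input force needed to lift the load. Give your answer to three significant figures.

Gear pair MA = 48/14 = 3.4286.
Block-and-tackle MA = number of supporting rope parts = 7.
Combined ideal MA = 3.4286 × 7 = 24.
Actual MA = 24 × 0.79 = 18.96.
Effort = load / actual MA = 18925 / 18.96 = 998.15 N.

998 N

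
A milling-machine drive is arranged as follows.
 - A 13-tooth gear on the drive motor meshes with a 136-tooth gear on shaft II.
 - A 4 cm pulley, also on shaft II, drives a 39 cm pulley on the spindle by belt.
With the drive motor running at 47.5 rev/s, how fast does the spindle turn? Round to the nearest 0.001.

0.466 rev/s

the drive motor → shaft II (gear mesh, 136/13): 47.5 ÷ 10.462 = 4.5404 rev/s
shaft II → the spindle (belt, 39/4): 4.5404 ÷ 9.75 = 0.46569 rev/s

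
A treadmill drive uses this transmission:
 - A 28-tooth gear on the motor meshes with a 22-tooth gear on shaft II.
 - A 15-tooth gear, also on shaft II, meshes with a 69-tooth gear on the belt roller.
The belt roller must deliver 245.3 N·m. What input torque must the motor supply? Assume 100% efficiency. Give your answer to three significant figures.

67.9 N·m

Overall ratio R = 0.78571 × 4.6 = 3.6143.
Input torque = output torque / R = 245.3 / 3.6143 = 67.87 N·m.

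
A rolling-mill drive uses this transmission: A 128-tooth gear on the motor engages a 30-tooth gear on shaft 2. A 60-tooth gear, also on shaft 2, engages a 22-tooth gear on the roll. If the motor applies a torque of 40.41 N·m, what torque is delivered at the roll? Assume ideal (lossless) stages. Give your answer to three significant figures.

3.47 N·m

After the gear mesh (30/128): 40.41 × 0.23438 = 9.4711 N·m
After the gear mesh (22/60): 9.4711 × 0.36667 = 3.4727 N·m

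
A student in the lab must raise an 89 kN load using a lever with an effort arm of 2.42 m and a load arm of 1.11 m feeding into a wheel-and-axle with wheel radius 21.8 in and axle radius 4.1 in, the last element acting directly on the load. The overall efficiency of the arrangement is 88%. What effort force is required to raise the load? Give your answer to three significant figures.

8.72 kN

Lever MA = effort arm / load arm = 2.42/1.11 = 2.1802.
Wheel-and-axle MA = R/r = 21.8/4.1 = 5.3171.
Combined ideal MA = 2.1802 × 5.3171 = 11.592.
Actual MA = 11.592 × 0.88 = 10.201.
Effort = load / actual MA = 89 / 10.201 = 8.7245 kN.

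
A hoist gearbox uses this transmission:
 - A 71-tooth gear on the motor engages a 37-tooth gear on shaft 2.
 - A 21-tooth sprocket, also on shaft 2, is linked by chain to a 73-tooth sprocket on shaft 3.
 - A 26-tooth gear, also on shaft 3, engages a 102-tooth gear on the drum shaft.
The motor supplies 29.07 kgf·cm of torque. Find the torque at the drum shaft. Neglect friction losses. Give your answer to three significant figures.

207 kgf·cm

Gear mesh: ratio = 37/71 = 0.52113; torque at shaft 2 = 29.07 × 0.52113 = 15.149 kgf·cm.
Chain: ratio = 73/21 = 3.4762; torque at shaft 3 = 15.149 × 3.4762 = 52.661 kgf·cm.
Gear mesh: ratio = 102/26 = 3.9231; torque at the drum shaft = 52.661 × 3.9231 = 206.59 kgf·cm.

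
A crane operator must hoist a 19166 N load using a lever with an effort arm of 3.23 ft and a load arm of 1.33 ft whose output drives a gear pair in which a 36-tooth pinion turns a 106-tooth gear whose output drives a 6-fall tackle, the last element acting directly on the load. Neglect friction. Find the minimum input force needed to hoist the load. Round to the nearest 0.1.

446.7 N

Lever MA = effort arm / load arm = 3.23/1.33 = 2.4286.
Gear pair MA = 106/36 = 2.9444.
Block-and-tackle MA = number of supporting rope parts = 6.
Combined ideal MA = 2.4286 × 2.9444 × 6 = 42.905.
Effort = load / MA = 19166 / 42.905 = 446.71 N.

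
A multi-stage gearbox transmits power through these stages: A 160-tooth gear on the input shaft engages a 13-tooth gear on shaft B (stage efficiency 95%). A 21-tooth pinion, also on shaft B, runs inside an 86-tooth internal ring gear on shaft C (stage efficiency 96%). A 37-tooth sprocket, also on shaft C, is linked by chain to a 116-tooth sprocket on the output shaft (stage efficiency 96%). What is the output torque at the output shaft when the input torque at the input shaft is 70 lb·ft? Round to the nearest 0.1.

63.9 lb·ft

After the gear mesh (13/160): 70 × 0.08125 × 0.95 = 5.4031 lb·ft
After the internal gear (86/21): 5.4031 × 4.0952 × 0.96 = 21.242 lb·ft
After the chain (116/37): 21.242 × 3.1351 × 0.96 = 63.933 lb·ft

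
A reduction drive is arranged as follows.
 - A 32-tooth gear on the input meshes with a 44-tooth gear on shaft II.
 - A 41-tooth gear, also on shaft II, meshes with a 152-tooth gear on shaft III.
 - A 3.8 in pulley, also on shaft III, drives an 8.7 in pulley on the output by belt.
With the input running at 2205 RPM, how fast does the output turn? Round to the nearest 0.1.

the input → shaft II (gear mesh, 44/32): 2205 ÷ 1.375 = 1603.6 RPM
shaft II → shaft III (gear mesh, 152/41): 1603.6 ÷ 3.7073 = 432.56 RPM
shaft III → the output (belt, 8.7/3.8): 432.56 ÷ 2.2895 = 188.93 RPM

188.9 RPM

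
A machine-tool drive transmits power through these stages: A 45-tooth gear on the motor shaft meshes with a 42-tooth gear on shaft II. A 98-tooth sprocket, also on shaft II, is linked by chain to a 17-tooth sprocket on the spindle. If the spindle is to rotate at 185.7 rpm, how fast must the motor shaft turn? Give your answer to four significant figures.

30.07 rpm

Overall ratio R = 0.93333 × 0.17347 = 0.1619.
Required input speed = output speed × R = 185.7 × 0.1619 = 30.066 rpm.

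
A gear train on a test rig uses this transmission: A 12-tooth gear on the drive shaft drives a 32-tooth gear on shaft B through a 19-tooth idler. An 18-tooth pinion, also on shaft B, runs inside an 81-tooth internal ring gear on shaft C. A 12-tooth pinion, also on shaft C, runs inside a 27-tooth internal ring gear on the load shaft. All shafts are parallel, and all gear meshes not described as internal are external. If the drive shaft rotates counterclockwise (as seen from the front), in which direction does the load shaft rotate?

counterclockwise

the drive shaft → shaft B: driver → idler → driven is 2 external meshes, 2 reversals → CCW.
shaft B → shaft C: internal mesh, same direction → CCW.
shaft C → the load shaft: internal mesh, same direction → CCW.
2 reversals in total — an even number — so the load shaft turns the same way as the drive shaft.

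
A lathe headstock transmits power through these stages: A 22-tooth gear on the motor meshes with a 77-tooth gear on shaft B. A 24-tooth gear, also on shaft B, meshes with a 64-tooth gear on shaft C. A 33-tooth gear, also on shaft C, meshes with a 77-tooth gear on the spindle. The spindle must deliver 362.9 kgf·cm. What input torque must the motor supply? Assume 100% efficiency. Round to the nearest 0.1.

Overall ratio R = 3.5 × 2.6667 × 2.3333 = 21.778.
Input torque = output torque / R = 362.9 / 21.778 = 16.664 kgf·cm.

16.7 kgf·cm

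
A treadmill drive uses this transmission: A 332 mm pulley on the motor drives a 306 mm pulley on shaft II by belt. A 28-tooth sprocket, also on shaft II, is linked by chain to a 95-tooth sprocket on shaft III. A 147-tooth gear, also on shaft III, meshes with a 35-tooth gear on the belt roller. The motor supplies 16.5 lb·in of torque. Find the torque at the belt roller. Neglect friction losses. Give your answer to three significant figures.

belt 306/332 = 0.92169 → τ = 16.5·0.92169 = 15.208 lb·in
chain 95/28 = 3.3929 → τ = 15.208·3.3929 = 51.598 lb·in
gear mesh 35/147 = 0.2381 → τ = 51.598·0.2381 = 12.285 lb·in

12.3 lb·in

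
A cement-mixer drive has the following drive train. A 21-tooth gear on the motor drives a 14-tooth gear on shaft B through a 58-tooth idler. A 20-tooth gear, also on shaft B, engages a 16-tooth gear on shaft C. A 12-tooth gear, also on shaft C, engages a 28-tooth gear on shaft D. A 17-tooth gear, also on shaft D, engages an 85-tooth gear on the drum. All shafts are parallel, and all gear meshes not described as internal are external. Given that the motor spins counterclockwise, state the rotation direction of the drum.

the motor → shaft B: driver → idler → driven is 2 external meshes, 2 reversals → CCW.
shaft B → shaft C: external mesh, 1 reversal → CW.
shaft C → shaft D: external mesh, 1 reversal → CCW.
shaft D → the drum: external mesh, 1 reversal → CW.
5 reversals in total — an odd number — so the drum turns opposite to the motor.

clockwise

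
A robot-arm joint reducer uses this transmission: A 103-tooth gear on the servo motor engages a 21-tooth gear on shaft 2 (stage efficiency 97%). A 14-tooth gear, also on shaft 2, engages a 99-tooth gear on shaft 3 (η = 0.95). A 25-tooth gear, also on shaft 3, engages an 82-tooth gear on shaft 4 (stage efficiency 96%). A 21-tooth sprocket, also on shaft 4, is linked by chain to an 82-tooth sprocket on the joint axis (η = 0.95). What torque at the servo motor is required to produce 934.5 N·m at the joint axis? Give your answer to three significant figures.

60.2 N·m

Overall ratio R = 0.20388 × 7.0714 × 3.28 × 3.9048 = 18.465; overall efficiency η = 0.97 × 0.95 × 0.96 × 0.95 = 0.8404.
Input torque = output torque / (R × η) = 934.5 / (18.465 × 0.8404) = 60.219 N·m.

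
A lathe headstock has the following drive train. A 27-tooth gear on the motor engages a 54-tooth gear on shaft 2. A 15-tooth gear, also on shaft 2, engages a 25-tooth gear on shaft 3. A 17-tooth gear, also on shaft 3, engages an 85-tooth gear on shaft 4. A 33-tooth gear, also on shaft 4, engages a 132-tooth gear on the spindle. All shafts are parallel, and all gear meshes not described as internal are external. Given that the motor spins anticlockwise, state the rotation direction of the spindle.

anticlockwise

the motor → shaft 2: external mesh, 1 reversal → CW.
shaft 2 → shaft 3: external mesh, 1 reversal → CCW.
shaft 3 → shaft 4: external mesh, 1 reversal → CW.
shaft 4 → the spindle: external mesh, 1 reversal → CCW.
4 reversals in total — an even number — so the spindle turns the same way as the motor.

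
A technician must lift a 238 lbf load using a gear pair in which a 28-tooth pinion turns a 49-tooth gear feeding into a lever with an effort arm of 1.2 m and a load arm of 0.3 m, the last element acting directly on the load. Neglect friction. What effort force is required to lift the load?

Gear pair MA = 49/28 = 1.75.
Lever MA = effort arm / load arm = 1.2/0.3 = 4.
Combined ideal MA = 1.75 × 4 = 7.
Effort = load / MA = 238 / 7 = 34 lbf.

34 lbf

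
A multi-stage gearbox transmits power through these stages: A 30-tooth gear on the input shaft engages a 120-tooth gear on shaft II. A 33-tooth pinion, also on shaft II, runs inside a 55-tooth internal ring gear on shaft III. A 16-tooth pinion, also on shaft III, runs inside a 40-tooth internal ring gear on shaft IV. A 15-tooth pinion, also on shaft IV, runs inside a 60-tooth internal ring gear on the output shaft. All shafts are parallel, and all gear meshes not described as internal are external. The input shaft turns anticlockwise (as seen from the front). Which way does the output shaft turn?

clockwise

the input shaft → shaft II: external mesh, 1 reversal → CW.
shaft II → shaft III: internal mesh, same direction → CW.
shaft III → shaft IV: internal mesh, same direction → CW.
shaft IV → the output shaft: internal mesh, same direction → CW.
1 reversal in total — an odd number — so the output shaft turns opposite to the input shaft.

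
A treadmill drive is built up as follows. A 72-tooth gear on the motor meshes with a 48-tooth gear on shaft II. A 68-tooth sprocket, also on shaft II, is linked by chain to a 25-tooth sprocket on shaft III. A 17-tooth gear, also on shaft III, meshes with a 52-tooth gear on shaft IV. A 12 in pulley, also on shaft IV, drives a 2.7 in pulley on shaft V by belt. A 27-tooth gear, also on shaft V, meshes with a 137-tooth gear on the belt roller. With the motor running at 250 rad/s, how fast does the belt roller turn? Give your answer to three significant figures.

Gear mesh: ratio = 48/72 = 0.66667, so shaft II turns at 250 / 0.66667 = 375 rad/s.
Chain: ratio = 25/68 = 0.36765, so shaft III turns at 375 / 0.36765 = 1020 rad/s.
Gear mesh: ratio = 52/17 = 3.0588, so shaft IV turns at 1020 / 3.0588 = 333.46 rad/s.
Belt: ratio = 2.7/12 = 0.225, so shaft V turns at 333.46 / 0.225 = 1482.1 rad/s.
Gear mesh: ratio = 137/27 = 5.0741, so the belt roller turns at 1482.1 / 5.0741 = 292.08 rad/s.

292 rad/s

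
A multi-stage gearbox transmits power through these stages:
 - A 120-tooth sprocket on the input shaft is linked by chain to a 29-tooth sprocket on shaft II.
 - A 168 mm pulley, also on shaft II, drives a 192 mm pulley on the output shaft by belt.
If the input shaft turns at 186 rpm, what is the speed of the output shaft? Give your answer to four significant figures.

the input shaft → shaft II (chain, 29/120): 186 ÷ 0.24167 = 769.66 rpm
shaft II → the output shaft (belt, 192/168): 769.66 ÷ 1.1429 = 673.45 rpm

673.4 rpm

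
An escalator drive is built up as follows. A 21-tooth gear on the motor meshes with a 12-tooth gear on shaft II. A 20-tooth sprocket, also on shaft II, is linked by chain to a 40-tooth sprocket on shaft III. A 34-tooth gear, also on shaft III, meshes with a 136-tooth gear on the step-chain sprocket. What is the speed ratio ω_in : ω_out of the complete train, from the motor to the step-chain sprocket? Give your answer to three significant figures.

Each stage contributes driven/driver: gear mesh 12/21 = 0.57143, chain 40/20 = 2, gear mesh 136/34 = 4.
Overall: 0.57143 × 2 × 4 = 4.5714.

4.57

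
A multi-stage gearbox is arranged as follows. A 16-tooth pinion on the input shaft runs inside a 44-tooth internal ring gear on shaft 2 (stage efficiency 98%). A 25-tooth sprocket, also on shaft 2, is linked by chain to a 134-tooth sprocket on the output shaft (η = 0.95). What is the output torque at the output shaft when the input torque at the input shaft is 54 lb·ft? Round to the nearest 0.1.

741.0 lb·ft

Internal gear: ratio = 44/16 = 2.75; torque at shaft 2 = 54 × 2.75 × 0.98 = 145.53 lb·ft.
Chain: ratio = 134/25 = 5.36; torque at the output shaft = 145.53 × 5.36 × 0.95 = 741.04 lb·ft.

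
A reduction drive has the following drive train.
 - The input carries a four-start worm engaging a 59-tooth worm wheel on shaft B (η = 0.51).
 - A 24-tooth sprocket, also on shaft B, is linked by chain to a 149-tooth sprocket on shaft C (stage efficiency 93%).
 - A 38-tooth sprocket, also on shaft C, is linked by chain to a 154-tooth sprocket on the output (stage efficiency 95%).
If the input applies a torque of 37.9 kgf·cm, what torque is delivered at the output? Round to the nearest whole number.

6338 kgf·cm

worm 59/4 = 14.75 → τ = 37.9·14.75·0.51 = 285.1 kgf·cm
chain 149/24 = 6.2083 → τ = 285.1·6.2083·0.93 = 1646.1 kgf·cm
chain 154/38 = 4.0526 → τ = 1646.1·4.0526·0.95 = 6337.5 kgf·cm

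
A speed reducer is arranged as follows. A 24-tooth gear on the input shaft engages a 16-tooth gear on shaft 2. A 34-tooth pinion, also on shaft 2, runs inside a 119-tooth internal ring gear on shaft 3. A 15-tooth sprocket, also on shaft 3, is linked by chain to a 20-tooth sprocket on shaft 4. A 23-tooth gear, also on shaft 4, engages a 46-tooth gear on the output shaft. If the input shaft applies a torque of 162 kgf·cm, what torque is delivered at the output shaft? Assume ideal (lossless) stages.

After the gear mesh (16/24): 162 × 0.66667 = 108 kgf·cm
After the internal gear (119/34): 108 × 3.5 = 378 kgf·cm
After the chain (20/15): 378 × 1.3333 = 504 kgf·cm
After the gear mesh (46/23): 504 × 2 = 1008 kgf·cm

1008 kgf·cm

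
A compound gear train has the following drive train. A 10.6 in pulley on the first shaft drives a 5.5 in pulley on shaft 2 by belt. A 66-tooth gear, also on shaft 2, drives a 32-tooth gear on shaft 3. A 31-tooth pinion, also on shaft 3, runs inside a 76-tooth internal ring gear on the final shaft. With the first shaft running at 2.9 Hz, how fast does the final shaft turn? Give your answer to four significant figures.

Belt: ratio = 5.5/10.6 = 0.51887, so shaft 2 turns at 2.9 / 0.51887 = 5.5891 Hz.
Gear mesh: ratio = 32/66 = 0.48485, so shaft 3 turns at 5.5891 / 0.48485 = 11.527 Hz.
Internal gear: ratio = 76/31 = 2.4516, so the final shaft turns at 11.527 / 2.4516 = 4.702 Hz.

4.702 Hz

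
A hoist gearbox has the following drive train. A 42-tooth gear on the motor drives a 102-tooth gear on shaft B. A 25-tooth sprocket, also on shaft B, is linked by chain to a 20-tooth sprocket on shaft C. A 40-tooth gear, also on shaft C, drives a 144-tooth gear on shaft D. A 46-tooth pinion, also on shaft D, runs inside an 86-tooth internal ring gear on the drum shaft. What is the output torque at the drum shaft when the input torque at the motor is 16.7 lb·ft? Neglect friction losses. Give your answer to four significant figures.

After the gear mesh (102/42): 16.7 × 2.4286 = 40.557 lb·ft
After the chain (20/25): 40.557 × 0.8 = 32.446 lb·ft
After the gear mesh (144/40): 32.446 × 3.6 = 116.8 lb·ft
After the internal gear (86/46): 116.8 × 1.8696 = 218.37 lb·ft

218.4 lb·ft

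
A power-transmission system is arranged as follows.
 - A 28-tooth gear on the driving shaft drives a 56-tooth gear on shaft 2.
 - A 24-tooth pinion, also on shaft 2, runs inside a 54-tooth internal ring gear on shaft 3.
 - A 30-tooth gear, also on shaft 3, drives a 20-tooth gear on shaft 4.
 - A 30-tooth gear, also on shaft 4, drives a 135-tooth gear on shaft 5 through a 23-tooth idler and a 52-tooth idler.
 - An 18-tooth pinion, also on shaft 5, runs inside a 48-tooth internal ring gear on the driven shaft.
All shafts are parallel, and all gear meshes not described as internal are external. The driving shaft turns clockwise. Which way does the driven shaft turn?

counterclockwise

the driving shaft → shaft 2: external mesh, 1 reversal → CCW.
shaft 2 → shaft 3: internal mesh, same direction → CCW.
shaft 3 → shaft 4: external mesh, 1 reversal → CW.
shaft 4 → shaft 5: driver → idler → idler → driven is 3 external meshes, 3 reversals → CCW.
shaft 5 → the driven shaft: internal mesh, same direction → CCW.
5 reversals in total — an odd number — so the driven shaft turns opposite to the driving shaft.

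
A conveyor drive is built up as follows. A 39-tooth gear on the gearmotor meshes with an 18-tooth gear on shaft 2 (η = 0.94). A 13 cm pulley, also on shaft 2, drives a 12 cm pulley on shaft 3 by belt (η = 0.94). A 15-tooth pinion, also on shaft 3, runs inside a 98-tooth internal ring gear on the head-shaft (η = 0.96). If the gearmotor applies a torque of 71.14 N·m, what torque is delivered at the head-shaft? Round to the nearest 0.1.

168.0 N·m

gear mesh 18/39 = 0.46154 → τ = 71.14·0.46154·0.94 = 30.864 N·m
belt 12/13 = 0.92308 → τ = 30.864·0.92308·0.94 = 26.78 N·m
internal gear 98/15 = 6.5333 → τ = 26.78·6.5333·0.96 = 167.97 N·m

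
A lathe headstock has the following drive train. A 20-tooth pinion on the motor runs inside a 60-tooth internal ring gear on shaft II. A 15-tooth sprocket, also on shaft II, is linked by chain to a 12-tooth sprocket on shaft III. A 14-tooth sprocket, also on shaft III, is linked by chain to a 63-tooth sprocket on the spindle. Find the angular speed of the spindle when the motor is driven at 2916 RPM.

Internal gear: ratio = 60/20 = 3, so shaft II turns at 2916 / 3 = 972 RPM.
Chain: ratio = 12/15 = 0.8, so shaft III turns at 972 / 0.8 = 1215 RPM.
Chain: ratio = 63/14 = 4.5, so the spindle turns at 1215 / 4.5 = 270 RPM.

270 RPM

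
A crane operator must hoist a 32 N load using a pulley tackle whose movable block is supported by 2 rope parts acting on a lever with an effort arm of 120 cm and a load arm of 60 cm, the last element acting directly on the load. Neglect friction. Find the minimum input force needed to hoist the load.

Block-and-tackle MA = number of supporting rope parts = 2.
Lever MA = effort arm / load arm = 120/60 = 2.
Combined ideal MA = 2 × 2 = 4.
Effort = load / MA = 32 / 4 = 8 N.

8 N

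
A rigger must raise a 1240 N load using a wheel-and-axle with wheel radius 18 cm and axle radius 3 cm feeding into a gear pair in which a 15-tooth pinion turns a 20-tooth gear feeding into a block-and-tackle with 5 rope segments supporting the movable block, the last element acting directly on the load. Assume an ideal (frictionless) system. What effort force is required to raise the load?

Wheel-and-axle MA = R/r = 18/3 = 6.
Gear pair MA = 20/15 = 1.3333.
Block-and-tackle MA = number of supporting rope parts = 5.
Combined ideal MA = 6 × 1.3333 × 5 = 40.
Effort = load / MA = 1240 / 40 = 31 N.

31 N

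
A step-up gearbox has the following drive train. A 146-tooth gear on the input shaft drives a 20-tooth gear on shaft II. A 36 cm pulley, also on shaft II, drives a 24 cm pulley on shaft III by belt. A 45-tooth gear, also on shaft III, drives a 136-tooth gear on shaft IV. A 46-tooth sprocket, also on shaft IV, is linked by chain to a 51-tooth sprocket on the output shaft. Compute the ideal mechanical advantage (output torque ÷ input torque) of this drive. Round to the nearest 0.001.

Each stage contributes driven/driver: gear mesh 20/146 = 0.13699, belt 24/36 = 0.66667, gear mesh 136/45 = 3.0222, chain 51/46 = 1.1087.
Overall: 0.13699 × 0.66667 × 3.0222 × 1.1087 = 0.306.

0.306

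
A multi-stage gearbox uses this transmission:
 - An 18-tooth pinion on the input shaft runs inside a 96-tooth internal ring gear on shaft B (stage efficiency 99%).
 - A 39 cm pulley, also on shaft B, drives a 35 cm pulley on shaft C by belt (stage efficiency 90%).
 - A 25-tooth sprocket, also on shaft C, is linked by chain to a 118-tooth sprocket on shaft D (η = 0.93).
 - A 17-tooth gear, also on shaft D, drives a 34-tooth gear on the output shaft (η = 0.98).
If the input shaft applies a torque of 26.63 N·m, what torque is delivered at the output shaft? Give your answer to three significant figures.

977 N·m

After the internal gear (96/18): 26.63 × 5.3333 × 0.99 = 140.61 N·m
After the belt (35/39): 140.61 × 0.89744 × 0.90 = 113.57 N·m
After the chain (118/25): 113.57 × 4.72 × 0.93 = 498.51 N·m
After the gear mesh (34/17): 498.51 × 2 × 0.98 = 977.08 N·m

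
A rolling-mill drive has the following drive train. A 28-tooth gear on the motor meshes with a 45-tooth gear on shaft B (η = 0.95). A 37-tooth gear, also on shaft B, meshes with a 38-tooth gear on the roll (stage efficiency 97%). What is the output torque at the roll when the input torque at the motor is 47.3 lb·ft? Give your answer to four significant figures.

After the gear mesh (45/28): 47.3 × 1.6071 × 0.95 = 72.217 lb·ft
After the gear mesh (38/37): 72.217 × 1.027 × 0.97 = 71.944 lb·ft

71.94 lb·ft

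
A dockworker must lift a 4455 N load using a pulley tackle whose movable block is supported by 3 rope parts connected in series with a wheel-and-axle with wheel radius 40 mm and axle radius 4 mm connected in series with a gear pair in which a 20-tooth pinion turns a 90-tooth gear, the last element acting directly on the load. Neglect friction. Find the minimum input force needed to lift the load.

Block-and-tackle MA = number of supporting rope parts = 3.
Wheel-and-axle MA = R/r = 40/4 = 10.
Gear pair MA = 90/20 = 4.5.
Combined ideal MA = 3 × 10 × 4.5 = 135.
Effort = load / MA = 4455 / 135 = 33 N.

33 N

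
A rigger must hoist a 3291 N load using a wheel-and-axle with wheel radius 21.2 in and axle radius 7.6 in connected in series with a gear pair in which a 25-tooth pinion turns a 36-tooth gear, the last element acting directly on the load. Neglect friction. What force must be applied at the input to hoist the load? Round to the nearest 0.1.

Wheel-and-axle MA = R/r = 21.2/7.6 = 2.7895.
Gear pair MA = 36/25 = 1.44.
Combined ideal MA = 2.7895 × 1.44 = 4.0168.
Effort = load / MA = 3291 / 4.0168 = 819.3 N.

819.3 N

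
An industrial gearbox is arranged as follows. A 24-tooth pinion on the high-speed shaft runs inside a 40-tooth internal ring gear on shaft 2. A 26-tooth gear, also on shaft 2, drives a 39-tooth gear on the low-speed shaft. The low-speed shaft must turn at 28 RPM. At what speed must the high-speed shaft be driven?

Overall ratio R = 1.6667 × 1.5 = 2.5.
Required input speed = output speed × R = 28 × 2.5 = 70 RPM.

70 RPM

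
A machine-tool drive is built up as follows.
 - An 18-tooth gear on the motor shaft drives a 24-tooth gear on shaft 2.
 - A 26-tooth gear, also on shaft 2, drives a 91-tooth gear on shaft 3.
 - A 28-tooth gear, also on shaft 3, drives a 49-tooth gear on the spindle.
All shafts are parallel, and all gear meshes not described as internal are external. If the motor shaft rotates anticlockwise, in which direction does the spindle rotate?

the motor shaft → shaft 2: external mesh, 1 reversal → CW.
shaft 2 → shaft 3: external mesh, 1 reversal → CCW.
shaft 3 → the spindle: external mesh, 1 reversal → CW.
3 reversals in total — an odd number — so the spindle turns opposite to the motor shaft.

clockwise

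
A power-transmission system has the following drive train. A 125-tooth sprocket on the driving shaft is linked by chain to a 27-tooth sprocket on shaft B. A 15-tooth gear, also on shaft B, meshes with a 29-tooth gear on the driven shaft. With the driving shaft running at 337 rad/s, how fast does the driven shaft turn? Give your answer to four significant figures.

807.0 rad/s

Chain: ratio = 27/125 = 0.216, so shaft B turns at 337 / 0.216 = 1560.2 rad/s.
Gear mesh: ratio = 29/15 = 1.9333, so the driven shaft turns at 1560.2 / 1.9333 = 806.99 rad/s.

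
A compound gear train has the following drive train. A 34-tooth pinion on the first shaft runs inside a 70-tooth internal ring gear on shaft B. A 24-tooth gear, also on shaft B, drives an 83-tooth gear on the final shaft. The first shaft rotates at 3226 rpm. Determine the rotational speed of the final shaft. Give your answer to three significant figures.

the first shaft → shaft B (internal gear, 70/34): 3226 ÷ 2.0588 = 1566.9 rpm
shaft B → the final shaft (gear mesh, 83/24): 1566.9 ÷ 3.4583 = 453.08 rpm

453 rpm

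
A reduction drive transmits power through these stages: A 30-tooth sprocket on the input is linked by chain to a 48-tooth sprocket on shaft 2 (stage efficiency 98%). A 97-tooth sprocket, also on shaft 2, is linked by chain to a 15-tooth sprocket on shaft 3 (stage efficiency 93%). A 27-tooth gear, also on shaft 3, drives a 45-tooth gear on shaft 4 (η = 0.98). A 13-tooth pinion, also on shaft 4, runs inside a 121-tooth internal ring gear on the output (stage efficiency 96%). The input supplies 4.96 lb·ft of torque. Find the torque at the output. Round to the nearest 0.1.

16.3 lb·ft

After the chain (48/30): 4.96 × 1.6 × 0.98 = 7.7773 lb·ft
After the chain (15/97): 7.7773 × 0.15464 × 0.93 = 1.1185 lb·ft
After the gear mesh (45/27): 1.1185 × 1.6667 × 0.98 = 1.8269 lb·ft
After the internal gear (121/13): 1.8269 × 9.3077 × 0.96 = 16.324 lb·ft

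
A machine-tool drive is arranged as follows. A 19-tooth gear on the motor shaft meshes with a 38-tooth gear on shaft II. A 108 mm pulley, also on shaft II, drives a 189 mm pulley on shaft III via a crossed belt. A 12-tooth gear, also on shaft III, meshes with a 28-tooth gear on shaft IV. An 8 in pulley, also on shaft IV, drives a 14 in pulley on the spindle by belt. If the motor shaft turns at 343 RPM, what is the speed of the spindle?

24 RPM

gear mesh 38/19 = 2 → 343/2 = 171.5 RPM
belt 189/108 = 1.75 → 171.5/1.75 = 98 RPM
gear mesh 28/12 = 2.3333 → 98/2.3333 = 42 RPM
belt 14/8 = 1.75 → 42/1.75 = 24 RPM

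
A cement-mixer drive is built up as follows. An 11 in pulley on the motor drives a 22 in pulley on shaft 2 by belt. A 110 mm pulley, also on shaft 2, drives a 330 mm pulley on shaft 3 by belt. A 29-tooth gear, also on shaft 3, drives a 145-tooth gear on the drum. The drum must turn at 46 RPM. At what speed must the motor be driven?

Overall ratio R = 2 × 3 × 5 = 30.
Required input speed = output speed × R = 46 × 30 = 1380 RPM.

1380 RPM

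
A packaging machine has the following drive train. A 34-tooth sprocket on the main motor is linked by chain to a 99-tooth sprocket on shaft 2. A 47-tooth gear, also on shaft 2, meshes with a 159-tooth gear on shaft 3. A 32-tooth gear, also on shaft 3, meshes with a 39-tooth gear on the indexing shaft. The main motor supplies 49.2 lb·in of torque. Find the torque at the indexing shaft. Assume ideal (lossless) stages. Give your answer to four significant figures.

590.7 lb·in

After the chain (99/34): 49.2 × 2.9118 = 143.26 lb·in
After the gear mesh (159/47): 143.26 × 3.383 = 484.64 lb·in
After the gear mesh (39/32): 484.64 × 1.2188 = 590.66 lb·in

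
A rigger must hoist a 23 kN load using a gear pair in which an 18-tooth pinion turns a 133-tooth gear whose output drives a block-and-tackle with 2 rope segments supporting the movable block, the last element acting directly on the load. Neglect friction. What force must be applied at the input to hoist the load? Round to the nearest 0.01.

Gear pair MA = 133/18 = 7.3889.
Block-and-tackle MA = number of supporting rope parts = 2.
Combined ideal MA = 7.3889 × 2 = 14.778.
Effort = load / MA = 23 / 14.778 = 1.5564 kN.

1.56 kN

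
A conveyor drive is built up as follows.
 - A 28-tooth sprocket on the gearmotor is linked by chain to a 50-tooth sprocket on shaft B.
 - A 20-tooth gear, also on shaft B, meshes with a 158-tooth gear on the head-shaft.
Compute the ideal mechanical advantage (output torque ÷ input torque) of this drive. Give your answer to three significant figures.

Each stage contributes driven/driver: chain 50/28 = 1.7857, gear mesh 158/20 = 7.9.
Overall: 1.7857 × 7.9 = 14.107.

14.1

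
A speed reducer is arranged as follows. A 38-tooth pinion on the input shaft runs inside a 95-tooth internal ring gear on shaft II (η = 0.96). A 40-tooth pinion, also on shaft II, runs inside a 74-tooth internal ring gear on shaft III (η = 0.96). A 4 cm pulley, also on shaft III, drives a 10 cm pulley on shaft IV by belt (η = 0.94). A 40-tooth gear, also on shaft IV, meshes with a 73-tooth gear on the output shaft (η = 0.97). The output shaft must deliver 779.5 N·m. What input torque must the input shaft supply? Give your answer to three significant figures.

Overall ratio R = 2.5 × 1.85 × 2.5 × 1.825 = 21.102; overall efficiency η = 0.96 × 0.96 × 0.94 × 0.97 = 0.8403.
Input torque = output torque / (R × η) = 779.5 / (21.102 × 0.8403) = 43.96 N·m.

44.0 N·m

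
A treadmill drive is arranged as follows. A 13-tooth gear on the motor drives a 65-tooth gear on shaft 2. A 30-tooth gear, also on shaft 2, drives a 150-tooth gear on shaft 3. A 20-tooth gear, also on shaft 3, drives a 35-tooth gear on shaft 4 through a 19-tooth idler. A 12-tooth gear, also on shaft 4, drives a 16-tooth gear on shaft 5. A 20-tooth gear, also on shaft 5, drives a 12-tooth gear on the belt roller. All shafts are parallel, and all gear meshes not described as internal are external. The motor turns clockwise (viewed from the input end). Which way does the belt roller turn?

the motor → shaft 2: external mesh, 1 reversal → CCW.
shaft 2 → shaft 3: external mesh, 1 reversal → CW.
shaft 3 → shaft 4: driver → idler → driven is 2 external meshes, 2 reversals → CW.
shaft 4 → shaft 5: external mesh, 1 reversal → CCW.
shaft 5 → the belt roller: external mesh, 1 reversal → CW.
6 reversals in total — an even number — so the belt roller turns the same way as the motor.

clockwise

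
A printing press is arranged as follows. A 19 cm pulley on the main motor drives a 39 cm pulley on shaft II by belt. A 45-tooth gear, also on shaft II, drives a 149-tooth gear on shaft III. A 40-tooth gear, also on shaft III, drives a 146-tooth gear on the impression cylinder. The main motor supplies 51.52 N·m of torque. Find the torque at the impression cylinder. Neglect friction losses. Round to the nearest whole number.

belt 39/19 = 2.0526 → τ = 51.52·2.0526 = 105.75 N·m
gear mesh 149/45 = 3.3111 → τ = 105.75·3.3111 = 350.16 N·m
gear mesh 146/40 = 3.65 → τ = 350.16·3.65 = 1278.1 N·m

1278 N·m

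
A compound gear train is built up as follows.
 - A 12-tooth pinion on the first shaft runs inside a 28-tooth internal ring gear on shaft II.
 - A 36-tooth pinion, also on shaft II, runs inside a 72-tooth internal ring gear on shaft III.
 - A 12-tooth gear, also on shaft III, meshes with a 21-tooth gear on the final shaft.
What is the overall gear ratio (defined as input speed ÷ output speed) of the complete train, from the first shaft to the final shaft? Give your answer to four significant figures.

Each stage contributes driven/driver: internal gear 28/12 = 2.3333, internal gear 72/36 = 2, gear mesh 21/12 = 1.75.
Overall: 2.3333 × 2 × 1.75 = 8.1667.

8.167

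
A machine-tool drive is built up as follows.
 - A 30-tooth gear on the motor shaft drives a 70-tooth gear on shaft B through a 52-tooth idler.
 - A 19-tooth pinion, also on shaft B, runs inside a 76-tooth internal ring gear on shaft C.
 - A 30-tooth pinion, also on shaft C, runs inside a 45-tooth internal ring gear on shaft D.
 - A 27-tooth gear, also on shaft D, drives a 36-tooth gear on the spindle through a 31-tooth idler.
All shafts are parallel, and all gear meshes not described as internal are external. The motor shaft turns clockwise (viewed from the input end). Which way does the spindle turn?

the motor shaft → shaft B: driver → idler → driven is 2 external meshes, 2 reversals → CW.
shaft B → shaft C: internal mesh, same direction → CW.
shaft C → shaft D: internal mesh, same direction → CW.
shaft D → the spindle: driver → idler → driven is 2 external meshes, 2 reversals → CW.
4 reversals in total — an even number — so the spindle turns the same way as the motor shaft.

clockwise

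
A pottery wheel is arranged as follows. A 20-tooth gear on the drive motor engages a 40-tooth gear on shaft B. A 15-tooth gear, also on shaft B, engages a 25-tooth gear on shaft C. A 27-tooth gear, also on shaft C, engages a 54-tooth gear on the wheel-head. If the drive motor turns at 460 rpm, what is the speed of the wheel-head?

69 rpm

the drive motor → shaft B (gear mesh, 40/20): 460 ÷ 2 = 230 rpm
shaft B → shaft C (gear mesh, 25/15): 230 ÷ 1.6667 = 138 rpm
shaft C → the wheel-head (gear mesh, 54/27): 138 ÷ 2 = 69 rpm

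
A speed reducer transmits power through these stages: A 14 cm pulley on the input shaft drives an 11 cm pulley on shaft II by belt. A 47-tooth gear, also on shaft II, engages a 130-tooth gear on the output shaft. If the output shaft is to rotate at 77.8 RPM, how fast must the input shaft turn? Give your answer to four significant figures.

Overall ratio R = 0.78571 × 2.766 = 2.1733.
Required input speed = output speed × R = 77.8 × 2.1733 = 169.08 RPM.

169.1 RPM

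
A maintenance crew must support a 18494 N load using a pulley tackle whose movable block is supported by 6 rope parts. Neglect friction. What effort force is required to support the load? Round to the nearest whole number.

Block-and-tackle MA = number of supporting rope parts = 6.
Effort = load / MA = 18494 / 6 = 3082.3 N.

3082 N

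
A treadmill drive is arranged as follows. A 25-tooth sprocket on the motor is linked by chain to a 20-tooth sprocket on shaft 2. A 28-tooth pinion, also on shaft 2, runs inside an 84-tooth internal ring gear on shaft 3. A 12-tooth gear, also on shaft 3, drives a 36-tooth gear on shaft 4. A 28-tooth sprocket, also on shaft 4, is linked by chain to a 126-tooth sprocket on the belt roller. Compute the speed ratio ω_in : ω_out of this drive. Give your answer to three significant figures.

Each stage contributes driven/driver: chain 20/25 = 0.8, internal gear 84/28 = 3, gear mesh 36/12 = 3, chain 126/28 = 4.5.
Overall: 0.8 × 3 × 3 × 4.5 = 32.4.

32.4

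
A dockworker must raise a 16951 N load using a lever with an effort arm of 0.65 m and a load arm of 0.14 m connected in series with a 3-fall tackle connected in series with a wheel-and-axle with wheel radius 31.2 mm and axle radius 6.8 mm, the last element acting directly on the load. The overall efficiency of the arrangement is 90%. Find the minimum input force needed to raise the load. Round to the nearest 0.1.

Lever MA = effort arm / load arm = 0.65/0.14 = 4.6429.
Block-and-tackle MA = number of supporting rope parts = 3.
Wheel-and-axle MA = R/r = 31.2/6.8 = 4.5882.
Combined ideal MA = 4.6429 × 3 × 4.5882 = 63.908.
Actual MA = 63.908 × 0.90 = 57.517.
Effort = load / actual MA = 16951 / 57.517 = 294.71 N.

294.7 N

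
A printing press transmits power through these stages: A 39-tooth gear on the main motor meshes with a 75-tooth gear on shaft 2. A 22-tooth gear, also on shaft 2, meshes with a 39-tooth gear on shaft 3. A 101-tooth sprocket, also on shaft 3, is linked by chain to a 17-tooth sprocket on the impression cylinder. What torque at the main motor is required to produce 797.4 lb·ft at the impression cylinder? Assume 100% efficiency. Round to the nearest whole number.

1390 lb·ft

Overall ratio R = 1.9231 × 1.7727 × 0.16832 = 0.57381.
Input torque = output torque / R = 797.4 / 0.57381 = 1389.7 lb·ft.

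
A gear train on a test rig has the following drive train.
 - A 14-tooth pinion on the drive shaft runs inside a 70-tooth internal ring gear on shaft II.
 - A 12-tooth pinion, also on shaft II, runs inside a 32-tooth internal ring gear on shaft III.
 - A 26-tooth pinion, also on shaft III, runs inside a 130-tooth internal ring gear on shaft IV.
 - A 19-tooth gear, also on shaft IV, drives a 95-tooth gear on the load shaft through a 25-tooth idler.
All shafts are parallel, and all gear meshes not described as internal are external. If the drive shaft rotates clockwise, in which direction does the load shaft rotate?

clockwise

the drive shaft → shaft II: internal mesh, same direction → CW.
shaft II → shaft III: internal mesh, same direction → CW.
shaft III → shaft IV: internal mesh, same direction → CW.
shaft IV → the load shaft: driver → idler → driven is 2 external meshes, 2 reversals → CW.
2 reversals in total — an even number — so the load shaft turns the same way as the drive shaft.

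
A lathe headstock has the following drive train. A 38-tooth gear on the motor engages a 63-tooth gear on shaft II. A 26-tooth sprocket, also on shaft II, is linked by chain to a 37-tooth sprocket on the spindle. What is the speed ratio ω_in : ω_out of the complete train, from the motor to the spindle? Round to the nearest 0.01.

2.36

Each stage contributes driven/driver: gear mesh 63/38 = 1.6579, chain 37/26 = 1.4231.
Overall: 1.6579 × 1.4231 = 2.3593.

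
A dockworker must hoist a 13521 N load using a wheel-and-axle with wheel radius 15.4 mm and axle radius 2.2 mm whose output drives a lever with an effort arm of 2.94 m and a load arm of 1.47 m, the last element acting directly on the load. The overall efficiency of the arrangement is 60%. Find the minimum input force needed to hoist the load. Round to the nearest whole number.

1610 N

Wheel-and-axle MA = R/r = 15.4/2.2 = 7.
Lever MA = effort arm / load arm = 2.94/1.47 = 2.
Combined ideal MA = 7 × 2 = 14.
Actual MA = 14 × 0.60 = 8.4.
Effort = load / actual MA = 13521 / 8.4 = 1609.6 N.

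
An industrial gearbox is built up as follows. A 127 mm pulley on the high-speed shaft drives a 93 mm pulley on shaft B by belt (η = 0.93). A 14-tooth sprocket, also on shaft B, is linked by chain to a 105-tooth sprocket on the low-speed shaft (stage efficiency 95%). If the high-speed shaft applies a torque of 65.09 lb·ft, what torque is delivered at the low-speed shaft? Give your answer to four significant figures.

After the belt (93/127): 65.09 × 0.73228 × 0.93 = 44.328 lb·ft
After the chain (105/14): 44.328 × 7.5 × 0.95 = 315.84 lb·ft

315.8 lb·ft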